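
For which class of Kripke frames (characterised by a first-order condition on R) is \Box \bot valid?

□⊥ is valid iff no world has any successor (otherwise □⊥ fails at any world with one).

emptiness of R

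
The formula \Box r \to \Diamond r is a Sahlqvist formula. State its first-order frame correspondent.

Suppose □r→◇r is valid. At any x set V(r)=W. Then □r at x, so ◇r at x, so x has a successor.
Conversely, any frame satisfying \forall x \exists y Rxy validates the schema.
So the correspondent is seriality.

Seriality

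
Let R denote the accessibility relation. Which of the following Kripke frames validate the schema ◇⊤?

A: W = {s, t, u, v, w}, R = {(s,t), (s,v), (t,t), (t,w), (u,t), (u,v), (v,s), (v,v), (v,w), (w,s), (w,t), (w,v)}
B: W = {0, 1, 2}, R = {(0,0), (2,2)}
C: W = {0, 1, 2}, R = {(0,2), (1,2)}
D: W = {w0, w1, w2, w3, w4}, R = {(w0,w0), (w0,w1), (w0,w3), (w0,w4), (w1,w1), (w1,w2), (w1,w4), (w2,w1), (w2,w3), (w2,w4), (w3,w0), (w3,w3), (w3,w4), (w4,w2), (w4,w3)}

A, D

Frame correspondent (Sahlqvist): ∀x ∃y Rxy — i.e. seriality.
A: ✓.
B: fails — world 1 has no successor.
C: fails — world 2 has no successor.
D: ✓.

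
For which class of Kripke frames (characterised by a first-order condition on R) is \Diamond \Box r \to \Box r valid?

This is frame-equivalent to ◇r → □◇r (substitute ¬r for r and contrapose).
Suppose ◇r→□◇r is valid. Take Rxy, Rxz and set V(r)={y}. Then ◇r at x, so □◇r at x, so ◇r at z, so some w with Rzw has r; w=y, i.e. Rzy. By symmetry of the argument, Ryz.

the Euclidean property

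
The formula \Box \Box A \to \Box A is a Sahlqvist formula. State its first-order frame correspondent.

Suppose □□A→□A is valid. Take Rxy and set V(A)={w : xR²w}. Then □□A at x, so □A at x, so A at y, i.e. ∃z(Rxz∧Rzy).

density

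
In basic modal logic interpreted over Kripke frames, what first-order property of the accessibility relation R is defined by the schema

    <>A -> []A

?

partial functionality

This schema is the CD axiom.
It corresponds to partial functionality: forall x forall y forall z (Rxy & Rxz -> y = z).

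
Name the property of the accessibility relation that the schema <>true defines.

◇⊤ holds at w iff w has a successor, so frame-validity of ◇⊤ is exactly seriality. Equivalently via □r → ◇r:
Suppose □r→◇r is valid. At any x set V(r)=W. Then □r at x, so ◇r at x, so x has a successor.

seriality: forall x exists y Rxy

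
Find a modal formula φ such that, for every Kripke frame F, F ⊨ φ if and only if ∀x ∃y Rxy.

A defining formula is □ψ → ◇ψ (the D axiom).
Suppose □ψ→◇ψ is valid. At any x set V(ψ)=W. Then □ψ at x, so ◇ψ at x, so x has a successor.

□ψ → ◇ψ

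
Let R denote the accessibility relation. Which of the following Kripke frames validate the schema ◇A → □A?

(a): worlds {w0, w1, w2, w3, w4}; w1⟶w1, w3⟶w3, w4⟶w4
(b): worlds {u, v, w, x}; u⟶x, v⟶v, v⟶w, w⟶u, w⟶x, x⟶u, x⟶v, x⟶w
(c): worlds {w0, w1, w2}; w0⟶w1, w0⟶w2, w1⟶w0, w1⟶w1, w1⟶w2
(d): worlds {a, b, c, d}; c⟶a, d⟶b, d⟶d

(a)

The schema corresponds to partial functionality: ∀x ∀y ∀z (Rxy ∧ Rxz → y = z).
(a): satisfies the condition.
(b): fails — v sees both v and w.
(c): fails — w0 sees both w1 and w2.
(d): fails — d sees both b and d.
Valid on: (a).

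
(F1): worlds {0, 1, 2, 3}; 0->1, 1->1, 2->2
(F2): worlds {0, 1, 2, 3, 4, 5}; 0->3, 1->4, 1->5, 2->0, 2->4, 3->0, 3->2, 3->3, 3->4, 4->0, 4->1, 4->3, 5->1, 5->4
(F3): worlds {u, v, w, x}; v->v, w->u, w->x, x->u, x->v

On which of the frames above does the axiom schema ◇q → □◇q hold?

(F1)

This is the axiom for the Euclidean property; its first-order frame correspondent is ∀x ∀y ∀z (Rxy ∧ Rxz → Ryz).
(F1): ✓.
(F2): fails — R14 and R14 but not R44.
(F3): fails — Rwu and Rwu but not Ruu.
Valid on: (F1).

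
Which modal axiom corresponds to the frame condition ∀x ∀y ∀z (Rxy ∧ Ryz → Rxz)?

A defining formula is □ψ → □□ψ (the 4 axiom).
Suppose □ψ→□□ψ is valid. Take Rxy, Ryz and set V(ψ)={w : Rxw}. Then □ψ at x, so □□ψ at x, so □ψ at y, so ψ at z, i.e. Rxz.

□ψ → □□ψ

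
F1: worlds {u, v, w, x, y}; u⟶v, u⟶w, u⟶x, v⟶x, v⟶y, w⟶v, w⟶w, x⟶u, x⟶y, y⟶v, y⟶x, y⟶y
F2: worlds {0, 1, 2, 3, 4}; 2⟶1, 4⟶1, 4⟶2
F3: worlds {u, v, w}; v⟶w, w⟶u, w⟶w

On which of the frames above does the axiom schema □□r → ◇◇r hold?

F1

This is the axiom for a generalized confluence (Geach) condition; its first-order frame correspondent is ∀x ∃w (xR²w ∧ xR²w).
F1: holds.
F2: fails — at 0 but no w with 0R²w and 0R²w.
F3: fails — at u but no t with uR²t and uR²t.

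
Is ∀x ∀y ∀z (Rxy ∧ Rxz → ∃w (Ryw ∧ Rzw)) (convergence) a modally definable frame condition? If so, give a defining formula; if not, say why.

Yes, by ◇□r → □◇r

The condition is convergence. A defining modal formula is ◇□r → □◇r.
Suppose ◇□r→□◇r is valid. Take Rxy, Rxz and set V(r)={w : Ryw}. Then □r at y so ◇□r at x, so □◇r at x, so ◇r at z, giving w with Rzw and Ryw.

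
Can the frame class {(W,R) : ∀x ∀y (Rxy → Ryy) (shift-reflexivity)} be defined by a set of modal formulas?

Definable; □(□r → r) defines it

Yes: it is shift-reflexivity, defined by the T□ schema □(□r → r).
Suppose □(□r→r) is valid. Take Rxy and set V(r)={w : Ryw}. Then at y, □r holds; since □(□r→r) at x, □r→r at y, so r at y, i.e. Ryy.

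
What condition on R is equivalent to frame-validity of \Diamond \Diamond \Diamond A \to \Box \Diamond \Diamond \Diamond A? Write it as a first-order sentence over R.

This is a Sahlqvist (Geach-type) schema ◇^3□^0A → □^1◇^3A.
First-order correspondent: \forall x \forall y \forall z ((x R^3 y \wedge xRz) \to \exists w (y = w \wedge z R^3 w)).

\forall x \forall y \forall z ((x R^3 y \wedge xRz) \to \exists w (y = w \wedge z R^3 w))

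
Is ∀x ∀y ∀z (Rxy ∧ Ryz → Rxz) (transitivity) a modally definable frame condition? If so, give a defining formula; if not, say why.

This is a Sahlqvist condition; the 4 axiom □q → □□q defines it.

Yes — defined by □q → □□q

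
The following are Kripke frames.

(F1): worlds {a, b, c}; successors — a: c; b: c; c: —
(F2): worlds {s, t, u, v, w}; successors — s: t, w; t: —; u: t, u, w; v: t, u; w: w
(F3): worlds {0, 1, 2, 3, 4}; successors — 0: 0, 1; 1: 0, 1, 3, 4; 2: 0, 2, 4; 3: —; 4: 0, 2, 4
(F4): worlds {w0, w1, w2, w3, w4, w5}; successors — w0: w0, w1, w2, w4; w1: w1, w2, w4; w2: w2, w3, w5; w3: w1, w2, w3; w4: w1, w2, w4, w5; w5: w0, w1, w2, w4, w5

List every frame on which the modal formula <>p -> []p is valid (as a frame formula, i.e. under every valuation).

(F1)

Frame correspondent (Sahlqvist): forall x forall y forall z (Rxy & Rxz -> y = z) — i.e. partial functionality.
(F1): condition met.
(F2): fails — s sees both t and w.
(F3): fails — 0 sees both 0 and 1.
(F4): fails — w0 sees both w0 and w1.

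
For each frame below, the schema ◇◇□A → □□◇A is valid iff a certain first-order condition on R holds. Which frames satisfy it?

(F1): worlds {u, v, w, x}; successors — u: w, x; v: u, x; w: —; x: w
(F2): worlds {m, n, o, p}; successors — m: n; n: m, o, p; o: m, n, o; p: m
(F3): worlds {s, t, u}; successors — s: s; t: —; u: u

The schema corresponds to a generalized confluence (Geach) condition: ∀x ∀y ∀z ((xR²y ∧ xR²z) → ∃w (yRw ∧ zRw)).
(F1): fails — uR²w, uR²w but no t with wRt and wRt.
(F2): fails — mR²m, mR²p but no w with mRw and pRw.
(F3): satisfies the condition.

(F3)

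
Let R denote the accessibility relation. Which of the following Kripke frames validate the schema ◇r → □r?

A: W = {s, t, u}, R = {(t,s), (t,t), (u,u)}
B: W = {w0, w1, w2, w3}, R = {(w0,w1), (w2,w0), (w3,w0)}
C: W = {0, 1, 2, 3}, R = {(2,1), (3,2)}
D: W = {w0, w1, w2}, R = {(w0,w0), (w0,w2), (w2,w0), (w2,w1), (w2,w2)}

B, C

This is the axiom for partial functionality; its first-order frame correspondent is ∀x ∀y ∀z (Rxy ∧ Rxz → y = z).
A: fails — t sees both s and t.
B: ✓.
C: ✓.
D: fails — w0 sees both w0 and w2.
Valid on: B, C.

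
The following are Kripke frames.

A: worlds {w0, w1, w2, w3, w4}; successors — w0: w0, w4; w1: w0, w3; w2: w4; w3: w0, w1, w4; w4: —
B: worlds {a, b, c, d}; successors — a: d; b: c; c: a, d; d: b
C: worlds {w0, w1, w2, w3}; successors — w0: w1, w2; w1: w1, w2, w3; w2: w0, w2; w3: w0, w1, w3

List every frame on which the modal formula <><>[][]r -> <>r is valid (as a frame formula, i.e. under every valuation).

Frame correspondent (Sahlqvist): forall x forall y (x R^2 y -> exists w (y R^2 w & xRw)) — i.e. a generalized confluence (Geach) condition.
A: fails — w0R²w4 but no w with w4R²w and w0Rw.
B: fails — bR²a but no w with aR²w and bRw.
C: ✓.

C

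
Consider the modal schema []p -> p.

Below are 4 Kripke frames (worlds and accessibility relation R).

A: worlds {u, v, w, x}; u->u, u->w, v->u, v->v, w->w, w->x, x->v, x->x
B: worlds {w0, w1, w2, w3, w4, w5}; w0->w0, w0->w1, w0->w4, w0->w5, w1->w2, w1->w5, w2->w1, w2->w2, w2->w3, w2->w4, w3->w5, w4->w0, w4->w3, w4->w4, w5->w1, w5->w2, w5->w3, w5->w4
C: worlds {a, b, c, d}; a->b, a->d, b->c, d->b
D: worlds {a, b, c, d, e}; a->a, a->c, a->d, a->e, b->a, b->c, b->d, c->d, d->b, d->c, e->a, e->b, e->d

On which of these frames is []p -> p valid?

A

Frame correspondent (Sahlqvist): forall x Rxx — i.e. reflexivity.
A: satisfies the condition.
B: fails — world w1 does not see itself.
C: fails — world a does not see itself.
D: fails — world b does not see itself.
Valid on: A.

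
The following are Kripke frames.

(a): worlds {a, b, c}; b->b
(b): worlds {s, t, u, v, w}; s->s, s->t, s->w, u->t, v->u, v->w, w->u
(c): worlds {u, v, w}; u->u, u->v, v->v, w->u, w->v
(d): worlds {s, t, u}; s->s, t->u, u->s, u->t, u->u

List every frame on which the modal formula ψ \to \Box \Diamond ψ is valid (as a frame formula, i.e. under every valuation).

The schema corresponds to symmetry: \forall x \forall y (Rxy \to Ryx).
(a): holds.
(b): fails — Rwu but not Ruw.
(c): fails — Ruv but not Rvu.
(d): fails — Rus but not Rsu.

(a)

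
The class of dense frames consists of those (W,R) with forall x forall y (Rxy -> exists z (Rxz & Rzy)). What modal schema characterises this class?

□□s → □s

A defining formula is □□s → □s (the C4 axiom).
Suppose □□s→□s is valid. Take Rxy and set V(s)={w : xR²w}. Then □□s at x, so □s at x, so s at y, i.e. ∃z(Rxz∧Rzy).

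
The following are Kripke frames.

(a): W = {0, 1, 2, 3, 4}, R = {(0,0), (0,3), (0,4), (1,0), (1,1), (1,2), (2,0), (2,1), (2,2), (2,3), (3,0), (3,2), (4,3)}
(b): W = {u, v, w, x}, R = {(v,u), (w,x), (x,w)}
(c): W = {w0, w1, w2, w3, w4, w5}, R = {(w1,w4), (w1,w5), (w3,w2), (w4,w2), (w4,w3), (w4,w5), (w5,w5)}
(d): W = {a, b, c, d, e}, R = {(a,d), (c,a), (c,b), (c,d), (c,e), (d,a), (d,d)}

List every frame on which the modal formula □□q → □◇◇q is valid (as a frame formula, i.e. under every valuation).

(a)

This is the axiom for a generalized confluence (Geach) condition; its first-order frame correspondent is ∀x ∀z (xRz → ∃w (xR²w ∧ zR²w)).
(a): ✓.
(b): fails — vRu but no t with vR²t and uR²t.
(c): fails — w3Rw2 but no w with w3R²w and w2R²w.
(d): fails — cRb but no w with cR²w and bR²w.
Valid on: (a).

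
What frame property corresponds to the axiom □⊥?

emptiness of R: ∀x ∀y ¬Rxy

□⊥ is valid iff no world has any successor (otherwise □⊥ fails at any world with one).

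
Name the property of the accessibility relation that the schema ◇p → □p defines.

partial functionality: ∀x ∀y ∀z (Rxy ∧ Rxz → y = z)

Suppose ◇p→□p is valid. Take Rxy, Rxz and set V(p)={y}. Then ◇p at x, so □p at x, so p at z, i.e. z=y.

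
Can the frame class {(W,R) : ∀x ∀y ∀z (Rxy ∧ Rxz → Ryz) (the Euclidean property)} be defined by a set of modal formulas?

Definable; ◇r → □◇r defines it

This is a Sahlqvist condition; the 5 axiom ◇r → □◇r defines it.
Suppose ◇r→□◇r is valid. Take Rxy, Rxz and set V(r)={y}. Then ◇r at x, so □◇r at x, so ◇r at z, so some w with Rzw has r; w=y, i.e. Rzy. By symmetry of the argument, Ryz.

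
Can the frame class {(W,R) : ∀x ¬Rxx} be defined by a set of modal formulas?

Not definable by any modal formula

If a class were modally definable it would be closed under surjective bounded morphisms (Goldblatt–Thomason).
The 4-cycle (worlds w0,w1,w2,w3 with w0→w1→w2→w3→w0) is irreflexive, and the map sending every world to a single reflexive point • is a surjective bounded morphism (forth: every edge maps to (•,•); back: every world has a successor). So any modal formula valid on the 4-cycle is also valid on the reflexive point, which is not irreflexive.
So the class is not modally definable.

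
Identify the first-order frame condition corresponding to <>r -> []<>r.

the Euclidean property

Suppose ◇r→□◇r is valid. Take Rxy, Rxz and set V(r)={y}. Then ◇r at x, so □◇r at x, so ◇r at z, so some w with Rzw has r; w=y, i.e. Rzy. By symmetry of the argument, Ryz.
Conversely, any frame satisfying forall x forall y forall z (Rxy & Rxz -> Ryz) validates the schema.
Frame condition: forall x forall y forall z (Rxy & Rxz -> Ryz).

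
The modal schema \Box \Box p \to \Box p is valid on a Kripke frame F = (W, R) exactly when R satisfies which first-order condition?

Suppose □□p→□p is valid. Take Rxy and set V(p)={w : xR²w}. Then □□p at x, so □p at x, so p at y, i.e. ∃z(Rxz∧Rzy).
Conversely, any frame satisfying \forall x \forall y (Rxy \to \exists z (Rxz \wedge Rzy)) validates the schema.
Frame condition: \forall x \forall y (Rxy \to \exists z (Rxz \wedge Rzy)).

density: \forall x \forall y (Rxy \to \exists z (Rxz \wedge Rzy))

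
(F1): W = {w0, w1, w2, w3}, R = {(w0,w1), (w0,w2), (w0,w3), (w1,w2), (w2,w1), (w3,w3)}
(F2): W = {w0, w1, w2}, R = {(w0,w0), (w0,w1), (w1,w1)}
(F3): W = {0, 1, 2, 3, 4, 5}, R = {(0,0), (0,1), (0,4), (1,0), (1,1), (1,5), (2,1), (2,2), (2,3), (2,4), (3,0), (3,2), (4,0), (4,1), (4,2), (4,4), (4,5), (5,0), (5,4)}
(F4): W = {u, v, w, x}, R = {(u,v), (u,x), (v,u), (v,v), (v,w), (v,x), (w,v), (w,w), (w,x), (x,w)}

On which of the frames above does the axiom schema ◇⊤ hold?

This is the axiom for seriality; its first-order frame correspondent is ∀x ∃y Rxy.
(F1): ✓.
(F2): fails — world w2 has no successor.
(F3): ✓.
(F4): ✓.
Valid on: (F1), (F3), (F4).

(F1), (F3), (F4)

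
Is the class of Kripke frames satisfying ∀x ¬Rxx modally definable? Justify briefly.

If a class were modally definable it would be closed under surjective bounded morphisms (Goldblatt–Thomason).
The 2-cycle (worlds 0,1 with 0→1→0) is irreflexive, and the map sending every world to a single reflexive point • is a surjective bounded morphism (forth: every edge maps to (•,•); back: every world has a successor). So any modal formula valid on the 2-cycle is also valid on the reflexive point, which is not irreflexive.
Hence irreflexivity is not modally definable.

No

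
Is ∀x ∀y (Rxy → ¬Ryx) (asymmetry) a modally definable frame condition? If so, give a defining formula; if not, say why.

No — not modally definable

If a class were modally definable it would be closed under surjective bounded morphisms (Goldblatt–Thomason).
The 4-cycle (worlds a,b,c,d with a→b→c→d→a) is asymmetric. Mapping every world to a single reflexive point • is a surjective bounded morphism, and the reflexive point is not asymmetric (R•• but asymmetry requires ¬R••).
So the class is not modally definable.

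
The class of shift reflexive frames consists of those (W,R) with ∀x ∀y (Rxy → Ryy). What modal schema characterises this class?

This is shift-reflexivity; the standard corresponding axiom is T□: □(□s → s).

□(□s → s)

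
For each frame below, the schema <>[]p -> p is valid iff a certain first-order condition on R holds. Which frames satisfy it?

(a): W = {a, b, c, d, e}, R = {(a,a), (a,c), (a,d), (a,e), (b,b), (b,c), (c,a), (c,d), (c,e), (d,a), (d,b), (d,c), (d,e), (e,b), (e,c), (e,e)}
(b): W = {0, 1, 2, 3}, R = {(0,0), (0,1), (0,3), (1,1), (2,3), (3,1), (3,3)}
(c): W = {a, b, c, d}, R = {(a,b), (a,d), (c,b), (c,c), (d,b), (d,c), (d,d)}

Frame correspondent (Sahlqvist): forall x forall y (Rxy -> Ryx) — i.e. symmetry.
(a): fails — Rbc but not Rcb.
(b): fails — R31 but not R13.
(c): fails — Rdc but not Rcd.
Valid on no frame.

none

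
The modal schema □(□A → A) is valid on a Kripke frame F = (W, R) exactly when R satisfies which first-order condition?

Suppose □(□A→A) is valid. Take Rxy and set V(A)={w : Ryw}. Then at y, □A holds; since □(□A→A) at x, □A→A at y, so A at y, i.e. Ryy.
Conversely, on a frame with shift-reflexivity the schema holds at every world under every valuation.
Frame condition: ∀x ∀y (Rxy → Ryy).

Shift-reflexivity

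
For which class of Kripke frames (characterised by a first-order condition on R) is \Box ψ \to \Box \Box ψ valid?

Suppose □ψ→□□ψ is valid. Take Rxy, Ryz and set V(ψ)={w : Rxw}. Then □ψ at x, so □□ψ at x, so □ψ at y, so ψ at z, i.e. Rxz.
Conversely, any frame satisfying \forall x \forall y \forall z (Rxy \wedge Ryz \to Rxz) validates the schema.
Frame condition: \forall x \forall y \forall z (Rxy \wedge Ryz \to Rxz).

transitivity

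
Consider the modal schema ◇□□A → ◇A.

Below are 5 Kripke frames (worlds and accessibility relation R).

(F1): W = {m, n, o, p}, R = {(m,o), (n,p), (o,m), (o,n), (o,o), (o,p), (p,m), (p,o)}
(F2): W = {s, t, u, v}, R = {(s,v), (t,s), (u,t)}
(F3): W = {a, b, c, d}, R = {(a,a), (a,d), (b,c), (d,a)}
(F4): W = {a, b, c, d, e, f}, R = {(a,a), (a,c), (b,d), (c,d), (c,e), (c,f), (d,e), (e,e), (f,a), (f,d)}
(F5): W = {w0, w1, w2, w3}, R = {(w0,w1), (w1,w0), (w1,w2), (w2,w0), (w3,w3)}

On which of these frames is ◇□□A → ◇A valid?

The schema corresponds to a generalized confluence (Geach) condition: ∀x ∀y (xRy → ∃w (yR²w ∧ xRw)).
(F1): holds.
(F2): fails — sRv but no w with vR²w and sRw.
(F3): fails — bRc but no w with cR²w and bRw.
(F4): fails — bRd but no w with dR²w and bRw.
(F5): fails — w1Rw2 but no w with w2R²w and w1Rw.
Valid on: (F1).

(F1)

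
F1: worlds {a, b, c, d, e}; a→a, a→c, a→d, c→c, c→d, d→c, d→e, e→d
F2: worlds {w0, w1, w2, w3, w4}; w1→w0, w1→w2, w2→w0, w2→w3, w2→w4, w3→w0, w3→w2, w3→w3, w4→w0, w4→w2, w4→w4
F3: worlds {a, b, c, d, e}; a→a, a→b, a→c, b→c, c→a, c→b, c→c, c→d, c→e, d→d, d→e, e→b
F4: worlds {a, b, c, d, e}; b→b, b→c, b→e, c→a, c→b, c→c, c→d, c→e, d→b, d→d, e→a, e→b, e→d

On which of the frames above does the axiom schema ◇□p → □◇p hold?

Frame correspondent (Sahlqvist): ∀x ∀y ∀z (Rxy ∧ Rxz → ∃w (Ryw ∧ Rzw)) — i.e. convergence.
F1: condition met.
F2: fails — Rw1w2 and Rw1w0 but w2 and w0 have no common successor.
F3: fails — Rcd and Rcb but d and b have no common successor.
F4: fails — Rcc and Rca but c and a have no common successor.
Valid on: F1.

F1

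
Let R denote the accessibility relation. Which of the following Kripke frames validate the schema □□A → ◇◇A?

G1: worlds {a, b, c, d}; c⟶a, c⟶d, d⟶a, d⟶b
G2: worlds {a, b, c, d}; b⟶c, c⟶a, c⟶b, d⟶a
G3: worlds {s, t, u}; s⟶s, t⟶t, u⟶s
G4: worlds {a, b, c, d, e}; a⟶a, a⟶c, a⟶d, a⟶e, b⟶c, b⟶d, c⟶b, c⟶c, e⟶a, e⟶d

Frame correspondent (Sahlqvist): ∀x ∃w (xR²w ∧ xR²w) — i.e. a generalized confluence (Geach) condition.
G1: fails — at a but no w with aR²w and aR²w.
G2: fails — at a but no w with aR²w and aR²w.
G3: ✓.
G4: fails — at d but no w with dR²w and dR²w.
Valid on: G3.

G3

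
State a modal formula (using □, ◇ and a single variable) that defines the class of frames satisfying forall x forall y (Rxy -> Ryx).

The condition is symmetry. The B schema p → □◇p defines it.
Suppose p→□◇p is valid. Take Rxy and set V(p)={x}. Then p at x, so □◇p at x, so ◇p at y, so some z with Ryz has p; z=x, i.e. Ryx.

p → □◇p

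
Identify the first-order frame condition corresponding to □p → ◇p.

Suppose □p→◇p is valid. At any x set V(p)=W. Then □p at x, so ◇p at x, so x has a successor.

seriality: ∀x ∃y Rxy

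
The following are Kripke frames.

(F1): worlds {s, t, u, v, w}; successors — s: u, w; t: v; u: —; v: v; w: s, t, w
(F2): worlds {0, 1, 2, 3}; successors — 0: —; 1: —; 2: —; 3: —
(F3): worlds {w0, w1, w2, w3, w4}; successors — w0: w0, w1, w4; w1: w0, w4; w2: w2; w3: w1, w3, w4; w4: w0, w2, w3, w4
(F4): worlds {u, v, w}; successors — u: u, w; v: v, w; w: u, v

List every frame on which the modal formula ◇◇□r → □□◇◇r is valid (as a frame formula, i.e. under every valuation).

Frame correspondent (Sahlqvist): ∀x ∀y ∀z ((xR²y ∧ xR²z) → ∃w (yRw ∧ zR²w)) — i.e. a generalized confluence (Geach) condition.
(F1): fails — sR²s, sR²t but no w* with sRw* and tR²w*.
(F2): satisfies the condition.
(F3): fails — w0R²w0, w0R²w2 but no w with w0Rw and w2R²w.
(F4): satisfies the condition.
Valid on: (F2), (F4).

(F2), (F4)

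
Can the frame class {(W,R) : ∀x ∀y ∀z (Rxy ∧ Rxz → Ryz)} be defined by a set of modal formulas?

This is a Sahlqvist condition; the 5 axiom ◇r → □◇r defines it.
Suppose ◇r→□◇r is valid. Take Rxy, Rxz and set V(r)={y}. Then ◇r at x, so □◇r at x, so ◇r at z, so some w with Rzw has r; w=y, i.e. Rzy. By symmetry of the argument, Ryz.

Yes — defined by ◇r → □◇r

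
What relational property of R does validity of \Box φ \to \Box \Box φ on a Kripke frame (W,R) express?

Suppose □φ→□□φ is valid. Take Rxy, Ryz and set V(φ)={w : Rxw}. Then □φ at x, so □□φ at x, so □φ at y, so φ at z, i.e. Rxz.

Transitivity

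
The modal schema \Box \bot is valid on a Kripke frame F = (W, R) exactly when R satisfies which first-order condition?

□⊥ is valid iff no world has any successor (otherwise □⊥ fails at any world with one).
The converse is a direct semantic check.
Frame condition: \forall x \forall y \neg Rxy.

emptiness of R: \forall x \forall y \neg Rxy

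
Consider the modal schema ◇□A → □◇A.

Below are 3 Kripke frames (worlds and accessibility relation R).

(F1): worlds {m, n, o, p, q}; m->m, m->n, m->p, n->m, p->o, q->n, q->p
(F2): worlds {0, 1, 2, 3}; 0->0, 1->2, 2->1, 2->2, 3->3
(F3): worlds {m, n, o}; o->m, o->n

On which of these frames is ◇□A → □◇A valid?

(F2)

Frame correspondent (Sahlqvist): ∀x ∀y ∀z (Rxy ∧ Rxz → ∃w (Ryw ∧ Rzw)) — i.e. convergence.
(F1): fails — Rmm and Rmp but m and p have no common successor.
(F2): condition met.
(F3): fails — Rom and Rom but m and m have no common successor.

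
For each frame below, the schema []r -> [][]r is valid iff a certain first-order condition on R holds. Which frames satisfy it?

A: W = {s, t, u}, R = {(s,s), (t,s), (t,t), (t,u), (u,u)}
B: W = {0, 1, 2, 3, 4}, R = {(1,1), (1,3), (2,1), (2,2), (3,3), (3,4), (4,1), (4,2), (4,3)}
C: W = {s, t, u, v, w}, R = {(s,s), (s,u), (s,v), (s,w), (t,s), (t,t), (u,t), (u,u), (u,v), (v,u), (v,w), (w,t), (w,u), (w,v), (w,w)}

A

This is the axiom for transitivity; its first-order frame correspondent is forall x forall y forall z (Rxy & Ryz -> Rxz).
A: condition met.
B: fails — R34 and R42 but not R32.
C: fails — Ruv and Rvw but not Ruw.
Valid on: A.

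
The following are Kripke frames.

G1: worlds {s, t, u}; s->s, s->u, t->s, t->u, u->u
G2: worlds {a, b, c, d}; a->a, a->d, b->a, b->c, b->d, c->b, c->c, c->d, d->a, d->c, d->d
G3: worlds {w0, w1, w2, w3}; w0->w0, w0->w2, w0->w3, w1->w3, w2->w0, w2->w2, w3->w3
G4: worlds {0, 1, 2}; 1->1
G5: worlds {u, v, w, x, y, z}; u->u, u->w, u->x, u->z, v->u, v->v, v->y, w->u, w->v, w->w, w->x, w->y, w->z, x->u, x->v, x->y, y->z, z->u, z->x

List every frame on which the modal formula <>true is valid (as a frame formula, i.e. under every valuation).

This is the axiom for seriality; its first-order frame correspondent is forall x exists y Rxy.
G1: satisfies the condition.
G2: satisfies the condition.
G3: satisfies the condition.
G4: fails — world 0 has no successor.
G5: satisfies the condition.
Valid on: G1, G2, G3, G5.

G1, G2, G3, G5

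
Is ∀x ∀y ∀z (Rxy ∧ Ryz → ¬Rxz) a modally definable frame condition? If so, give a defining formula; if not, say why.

If a class were modally definable it would be closed under surjective bounded morphisms (Goldblatt–Thomason).
The 5-cycle (worlds a,b,c,d,e with a→b→c→d→e→a) is intransitive. Mapping every world to a single reflexive point • is a surjective bounded morphism; the reflexive point is not intransitive (R••∧R•• but R••).
So the class is not modally definable.

Not modally definable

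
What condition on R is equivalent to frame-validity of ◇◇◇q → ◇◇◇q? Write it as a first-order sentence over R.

∀x ∀y (xR³y → ∃w (y = w ∧ xR³w))

This is a Sahlqvist (Geach-type) schema ◇^3□^0q → □^0◇^3q.
Minimal-valuation argument: fix x; take any y with xR^3y and any z with xR^0z. Set V(q) to the set of worlds R-reachable from y in exactly 0 steps. Then □^0q holds at y, so the antecedent holds at x; validity forces ◇^3q at z, giving a w with zR^3w and yR^0w.
First-order correspondent: ∀x ∀y (xR³y → ∃w (y = w ∧ xR³w)).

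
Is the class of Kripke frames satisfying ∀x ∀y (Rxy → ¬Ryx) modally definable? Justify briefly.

Not definable by any modal formula

Modal frame validity is preserved under surjective bounded morphisms.
The 3-cycle (worlds w0,w1,w2 with w0→w1→w2→w0) is asymmetric. Mapping every world to a single reflexive point • is a surjective bounded morphism, and the reflexive point is not asymmetric (R•• but asymmetry requires ¬R••).
So no modal formula (or set of formulas) defines exactly the asymmetric frames.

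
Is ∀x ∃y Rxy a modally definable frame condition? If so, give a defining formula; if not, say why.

Yes, by □q → ◇q

This is a Sahlqvist condition; the D axiom □q → ◇q defines it.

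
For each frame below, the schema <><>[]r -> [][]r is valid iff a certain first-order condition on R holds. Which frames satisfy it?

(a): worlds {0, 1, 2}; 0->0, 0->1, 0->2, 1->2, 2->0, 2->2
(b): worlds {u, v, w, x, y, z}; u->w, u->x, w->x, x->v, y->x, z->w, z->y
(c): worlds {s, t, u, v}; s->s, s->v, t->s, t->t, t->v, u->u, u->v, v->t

none

Frame correspondent (Sahlqvist): forall x forall y forall z ((x R^2 y & x R^2 z) -> exists w (yRw & z = w)) — i.e. a generalized confluence (Geach) condition.
(a): fails — 0R²1, 0R²0 but no w with 1Rw and 0=w.
(b): fails — uR²v, uR²v but no t with vRt and v=t.
(c): fails — sR²s, sR²t but no w with sRw and t=w.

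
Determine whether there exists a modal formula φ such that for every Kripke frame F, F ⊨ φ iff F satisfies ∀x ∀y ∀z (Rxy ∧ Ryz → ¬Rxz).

If a class were modally definable it would be closed under surjective bounded morphisms (Goldblatt–Thomason).
The 5-cycle (worlds w0,w1,w2,w3,w4 with w0→w1→w2→w3→w4→w0) is intransitive. Mapping every world to a single reflexive point • is a surjective bounded morphism; the reflexive point is not intransitive (R••∧R•• but R••).
So the class is not modally definable.

No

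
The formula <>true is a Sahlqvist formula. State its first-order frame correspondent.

◇⊤ holds at w iff w has a successor, so frame-validity of ◇⊤ is exactly seriality. Equivalently via □ψ → ◇ψ:
Suppose □ψ→◇ψ is valid. At any x set V(ψ)=W. Then □ψ at x, so ◇ψ at x, so x has a successor.

seriality: forall x exists y Rxy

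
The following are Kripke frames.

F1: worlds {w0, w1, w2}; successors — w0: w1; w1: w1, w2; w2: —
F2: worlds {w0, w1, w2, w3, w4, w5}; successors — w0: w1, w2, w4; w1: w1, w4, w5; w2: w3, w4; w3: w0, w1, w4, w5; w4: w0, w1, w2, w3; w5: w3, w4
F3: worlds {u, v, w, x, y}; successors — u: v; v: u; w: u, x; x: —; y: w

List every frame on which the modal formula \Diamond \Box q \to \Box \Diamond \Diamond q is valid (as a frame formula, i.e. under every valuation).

F2

The schema corresponds to a generalized confluence (Geach) condition: \forall x \forall y \forall z ((xRy \wedge xRz) \to \exists w (yRw \wedge z R^2 w)).
F1: fails — w1Rw1, w1Rw2 but no w with w1Rw and w2R²w.
F2: condition met.
F3: fails — uRv, uRv but no t with vRt and vR²t.
Valid on: F2.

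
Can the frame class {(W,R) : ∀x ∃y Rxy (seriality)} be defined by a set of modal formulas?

Yes: it is seriality, defined by the D schema □q → ◇q.
Suppose □q→◇q is valid. At any x set V(q)=W. Then □q at x, so ◇q at x, so x has a successor.

Yes — defined by □q → ◇q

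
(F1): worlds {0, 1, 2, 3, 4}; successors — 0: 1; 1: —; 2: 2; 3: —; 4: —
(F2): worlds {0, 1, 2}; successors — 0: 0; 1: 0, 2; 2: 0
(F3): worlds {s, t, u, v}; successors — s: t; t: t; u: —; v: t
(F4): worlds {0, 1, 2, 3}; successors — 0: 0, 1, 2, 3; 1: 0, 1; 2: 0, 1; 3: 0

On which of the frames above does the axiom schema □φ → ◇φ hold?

Frame correspondent (Sahlqvist): ∀x ∃y Rxy — i.e. seriality.
(F1): fails — world 1 has no successor.
(F2): holds.
(F3): fails — world u has no successor.
(F4): holds.
Valid on: (F2), (F4).

(F2), (F4)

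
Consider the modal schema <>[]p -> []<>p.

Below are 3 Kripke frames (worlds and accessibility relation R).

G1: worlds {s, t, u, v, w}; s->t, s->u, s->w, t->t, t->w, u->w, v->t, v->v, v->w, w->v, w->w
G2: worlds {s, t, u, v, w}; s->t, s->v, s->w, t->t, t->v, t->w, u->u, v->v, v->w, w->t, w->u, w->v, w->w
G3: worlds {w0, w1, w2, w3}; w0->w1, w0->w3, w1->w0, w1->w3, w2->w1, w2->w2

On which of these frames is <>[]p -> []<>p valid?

The schema corresponds to convergence: forall x forall y forall z (Rxy & Rxz -> exists w (Ryw & Rzw)).
G1: satisfies the condition.
G2: fails — Rwt and Rwu but t and u have no common successor.
G3: fails — Rw0w1 and Rw0w3 but w1 and w3 have no common successor.
Valid on: G1.

G1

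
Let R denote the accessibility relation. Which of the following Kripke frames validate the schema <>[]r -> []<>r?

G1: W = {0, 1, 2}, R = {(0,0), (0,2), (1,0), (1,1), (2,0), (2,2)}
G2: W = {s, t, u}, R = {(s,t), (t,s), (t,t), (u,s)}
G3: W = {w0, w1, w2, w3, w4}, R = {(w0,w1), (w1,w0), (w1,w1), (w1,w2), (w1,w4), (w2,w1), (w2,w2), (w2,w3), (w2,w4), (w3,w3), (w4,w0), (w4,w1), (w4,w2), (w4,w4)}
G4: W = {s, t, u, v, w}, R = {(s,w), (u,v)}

G1, G2

Frame correspondent (Sahlqvist): forall x forall y forall z (Rxy & Rxz -> exists w (Ryw & Rzw)) — i.e. convergence.
G1: satisfies the condition.
G2: satisfies the condition.
G3: fails — Rw2w4 and Rw2w3 but w4 and w3 have no common successor.
G4: fails — Rsw and Rsw but w and w have no common successor.
Valid on: G1, G2.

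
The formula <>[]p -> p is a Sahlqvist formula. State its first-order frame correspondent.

Replacing p by ¬p and contraposing gives the equivalent schema p → □◇p.
Suppose p→□◇p is valid. Take Rxy and set V(p)={x}. Then p at x, so □◇p at x, so ◇p at y, so some z with Ryz has p; z=x, i.e. Ryx.

symmetry: forall x forall y (Rxy -> Ryx)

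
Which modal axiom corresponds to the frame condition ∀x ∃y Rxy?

□r → ◇r

This is seriality; the standard corresponding axiom is D: □r → ◇r.
Suppose □r→◇r is valid. At any x set V(r)=W. Then □r at x, so ◇r at x, so x has a successor.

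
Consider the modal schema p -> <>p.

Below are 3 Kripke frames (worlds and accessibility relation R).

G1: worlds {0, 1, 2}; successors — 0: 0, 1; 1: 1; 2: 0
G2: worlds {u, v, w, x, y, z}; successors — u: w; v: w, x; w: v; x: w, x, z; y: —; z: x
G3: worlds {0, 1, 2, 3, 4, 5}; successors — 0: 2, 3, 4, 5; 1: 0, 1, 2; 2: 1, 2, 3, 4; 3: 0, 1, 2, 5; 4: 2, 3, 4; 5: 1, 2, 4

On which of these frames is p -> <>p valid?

none

The schema corresponds to reflexivity: forall x Rxx.
G1: fails — world 2 does not see itself.
G2: fails — world u does not see itself.
G3: fails — world 0 does not see itself.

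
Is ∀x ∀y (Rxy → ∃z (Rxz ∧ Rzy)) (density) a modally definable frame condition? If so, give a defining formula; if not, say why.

Yes, by □□q → □q

This is a Sahlqvist condition; the C4 axiom □□q → □q defines it.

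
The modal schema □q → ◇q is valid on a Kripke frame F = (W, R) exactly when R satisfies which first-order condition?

seriality

Suppose □q→◇q is valid. At any x set V(q)=W. Then □q at x, so ◇q at x, so x has a successor.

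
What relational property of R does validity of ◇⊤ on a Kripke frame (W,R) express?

Seriality

This schema is equivalent to the D axiom □φ → ◇φ.
Its frame correspondent is seriality — ∀x ∃y Rxy.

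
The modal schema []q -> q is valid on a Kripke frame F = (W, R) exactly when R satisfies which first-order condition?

Reflexivity

This is the T axiom.
It corresponds to reflexivity: forall x Rxx.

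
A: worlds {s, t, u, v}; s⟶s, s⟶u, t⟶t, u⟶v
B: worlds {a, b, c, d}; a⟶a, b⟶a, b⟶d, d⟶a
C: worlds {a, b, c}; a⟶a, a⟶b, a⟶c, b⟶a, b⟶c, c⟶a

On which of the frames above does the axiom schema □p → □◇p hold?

This is the axiom for a generalized confluence (Geach) condition; its first-order frame correspondent is ∀x ∀z (xRz → ∃w (xRw ∧ zRw)).
A: fails — sRu but no w with sRw and uRw.
B: condition met.
C: condition met.

B, C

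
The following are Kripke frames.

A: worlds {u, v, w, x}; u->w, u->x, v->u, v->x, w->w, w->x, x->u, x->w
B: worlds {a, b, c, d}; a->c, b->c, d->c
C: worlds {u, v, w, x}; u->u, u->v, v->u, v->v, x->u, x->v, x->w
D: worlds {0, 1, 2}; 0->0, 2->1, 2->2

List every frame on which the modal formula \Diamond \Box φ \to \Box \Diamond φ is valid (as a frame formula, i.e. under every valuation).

A

This is the axiom for convergence; its first-order frame correspondent is \forall x \forall y \forall z (Rxy \wedge Rxz \to \exists w (Ryw \wedge Rzw)).
A: condition met.
B: fails — Rac and Rac but c and c have no common successor.
C: fails — Rxw and Rxw but w and w have no common successor.
D: fails — R22 and R21 but 2 and 1 have no common successor.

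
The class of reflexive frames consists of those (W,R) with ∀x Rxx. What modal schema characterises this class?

A defining formula is □ψ → ψ (the T axiom).
Suppose □ψ→ψ is valid. At any x set V(ψ)={w : Rxw}. Then □ψ holds at x, so ψ holds at x, i.e. Rxx.

□ψ → ψ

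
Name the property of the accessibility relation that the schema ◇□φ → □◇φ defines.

Suppose ◇□φ→□◇φ is valid. Take Rxy, Rxz and set V(φ)={w : Ryw}. Then □φ at y so ◇□φ at x, so □◇φ at x, so ◇φ at z, giving w with Rzw and Ryw.
Conversely, any frame satisfying ∀x ∀y ∀z (Rxy ∧ Rxz → ∃w (Ryw ∧ Rzw)) validates the schema.
So the correspondent is convergence.

convergence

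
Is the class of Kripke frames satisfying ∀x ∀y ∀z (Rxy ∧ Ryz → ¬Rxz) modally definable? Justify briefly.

Not definable by any modal formula

Modal frame validity is preserved under surjective bounded morphisms.
The 3-cycle (worlds w0,w1,w2 with w0→w1→w2→w0) is intransitive. Mapping every world to a single reflexive point • is a surjective bounded morphism; the reflexive point is not intransitive (R••∧R•• but R••).
Hence intransitivity is not modally definable.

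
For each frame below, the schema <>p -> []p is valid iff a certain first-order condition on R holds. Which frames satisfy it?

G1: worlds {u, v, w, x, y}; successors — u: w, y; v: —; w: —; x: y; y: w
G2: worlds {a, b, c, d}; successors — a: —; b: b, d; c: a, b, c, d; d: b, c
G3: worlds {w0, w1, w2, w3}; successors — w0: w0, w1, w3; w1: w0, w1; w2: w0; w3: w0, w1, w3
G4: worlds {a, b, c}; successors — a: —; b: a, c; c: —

none

Frame correspondent (Sahlqvist): forall x forall y forall z (Rxy & Rxz -> y = z) — i.e. partial functionality.
G1: fails — u sees both w and y.
G2: fails — b sees both b and d.
G3: fails — w0 sees both w0 and w1.
G4: fails — b sees both a and c.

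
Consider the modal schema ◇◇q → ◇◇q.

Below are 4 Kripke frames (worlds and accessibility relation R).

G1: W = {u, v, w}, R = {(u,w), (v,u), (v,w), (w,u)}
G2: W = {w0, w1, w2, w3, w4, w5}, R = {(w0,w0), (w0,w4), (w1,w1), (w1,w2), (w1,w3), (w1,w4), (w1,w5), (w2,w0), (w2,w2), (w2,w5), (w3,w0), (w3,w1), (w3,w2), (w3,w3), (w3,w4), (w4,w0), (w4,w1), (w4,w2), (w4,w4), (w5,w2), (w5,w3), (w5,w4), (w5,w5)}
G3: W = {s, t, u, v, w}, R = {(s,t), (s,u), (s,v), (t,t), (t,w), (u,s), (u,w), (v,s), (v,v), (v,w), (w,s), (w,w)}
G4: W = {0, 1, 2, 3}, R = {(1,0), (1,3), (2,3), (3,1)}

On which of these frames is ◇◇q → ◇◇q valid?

This is the axiom for a generalized confluence (Geach) condition; its first-order frame correspondent is ∀x ∀y (xR²y → ∃w (y = w ∧ xR²w)).
G1: ✓.
G2: ✓.
G3: ✓.
G4: ✓.

G1, G2, G3, G4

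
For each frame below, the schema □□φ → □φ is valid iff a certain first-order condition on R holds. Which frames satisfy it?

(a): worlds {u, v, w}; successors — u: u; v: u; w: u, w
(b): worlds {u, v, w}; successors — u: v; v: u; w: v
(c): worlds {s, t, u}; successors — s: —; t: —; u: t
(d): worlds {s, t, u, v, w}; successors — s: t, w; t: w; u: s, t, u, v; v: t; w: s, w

The schema corresponds to density: ∀x ∀y (Rxy → ∃z (Rxz ∧ Rzy)).
(a): holds.
(b): fails — Ruv but no z with Ruz and Rzv.
(c): fails — Rut but no z with Ruz and Rzt.
(d): fails — Rvt but no z with Rvz and Rzt.

(a)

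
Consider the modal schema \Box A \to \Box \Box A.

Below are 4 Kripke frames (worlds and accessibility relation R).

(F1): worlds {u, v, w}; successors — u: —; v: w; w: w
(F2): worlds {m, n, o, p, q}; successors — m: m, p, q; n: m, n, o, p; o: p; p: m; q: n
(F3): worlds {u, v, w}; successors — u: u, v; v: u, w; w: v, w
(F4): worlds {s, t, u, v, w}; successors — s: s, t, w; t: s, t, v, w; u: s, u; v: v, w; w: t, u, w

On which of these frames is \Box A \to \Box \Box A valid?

The schema corresponds to transitivity: \forall x \forall y \forall z (Rxy \wedge Ryz \to Rxz).
(F1): ✓.
(F2): fails — Rop and Rpm but not Rom.
(F3): fails — Ruv and Rvw but not Ruw.
(F4): fails — Rwt and Rtv but not Rwv.

(F1)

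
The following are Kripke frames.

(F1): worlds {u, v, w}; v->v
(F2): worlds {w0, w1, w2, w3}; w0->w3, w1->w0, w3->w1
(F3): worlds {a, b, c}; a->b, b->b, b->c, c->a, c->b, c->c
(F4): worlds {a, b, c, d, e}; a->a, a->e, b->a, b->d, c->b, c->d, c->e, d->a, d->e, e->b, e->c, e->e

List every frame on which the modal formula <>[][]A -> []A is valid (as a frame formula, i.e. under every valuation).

This is the axiom for a generalized confluence (Geach) condition; its first-order frame correspondent is forall x forall y forall z ((xRy & xRz) -> exists w (y R^2 w & z = w)).
(F1): condition met.
(F2): fails — w0Rw3, w0Rw3 but no w with w3R²w and w3=w.
(F3): fails — cRa, cRa but no w with aR²w and a=w.
(F4): fails — bRa, bRd but no w with aR²w and d=w.

(F1)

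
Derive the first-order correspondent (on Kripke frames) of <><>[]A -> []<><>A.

This is a Sahlqvist (Geach-type) schema ◇^2□^1A → □^1◇^2A.
Minimal-valuation argument: fix x; take any y with xR^2y and any z with xR^1z. Set V(A) to the set of worlds R-reachable from y in exactly 1 step. Then □^1A holds at y, so the antecedent holds at x; validity forces ◇^2A at z, giving a w with zR^2w and yR^1w.
First-order correspondent: forall x forall y forall z ((x R^2 y & xRz) -> exists w (yRw & z R^2 w)).

forall x forall y forall z ((x R^2 y & xRz) -> exists w (yRw & z R^2 w))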